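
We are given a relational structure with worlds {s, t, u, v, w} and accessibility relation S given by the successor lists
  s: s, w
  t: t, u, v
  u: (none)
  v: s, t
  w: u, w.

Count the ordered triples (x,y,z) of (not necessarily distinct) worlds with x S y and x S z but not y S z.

Enumerating: (s,w,s), (t,u,t), (t,u,u), (t,u,v), (t,v,u), (t,v,v), (v,s,t), (v,t,s), (w,u,u), (w,u,w).

10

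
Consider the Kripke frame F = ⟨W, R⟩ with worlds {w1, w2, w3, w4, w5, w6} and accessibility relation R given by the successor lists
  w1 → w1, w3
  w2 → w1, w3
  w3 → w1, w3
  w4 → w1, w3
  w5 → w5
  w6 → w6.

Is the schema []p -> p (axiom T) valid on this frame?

No

Axiom T corresponds to the accessibility relation being reflexive.
Reflexive: no — w2 is not related to itself.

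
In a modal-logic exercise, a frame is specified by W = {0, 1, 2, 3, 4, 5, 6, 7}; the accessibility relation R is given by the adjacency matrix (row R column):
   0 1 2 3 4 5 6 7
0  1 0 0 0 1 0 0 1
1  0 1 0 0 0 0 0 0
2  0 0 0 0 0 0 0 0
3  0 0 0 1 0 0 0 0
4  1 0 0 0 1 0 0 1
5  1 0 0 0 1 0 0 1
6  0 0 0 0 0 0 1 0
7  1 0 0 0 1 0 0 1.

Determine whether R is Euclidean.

Yes

Euclidean: yes — any two successors of a common world are R-related.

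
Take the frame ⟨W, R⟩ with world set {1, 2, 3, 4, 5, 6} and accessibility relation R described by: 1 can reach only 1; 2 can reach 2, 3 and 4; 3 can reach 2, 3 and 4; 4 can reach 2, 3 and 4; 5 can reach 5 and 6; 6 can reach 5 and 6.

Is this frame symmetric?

Yes

Symmetric: yes — every pair in R has its reverse in R.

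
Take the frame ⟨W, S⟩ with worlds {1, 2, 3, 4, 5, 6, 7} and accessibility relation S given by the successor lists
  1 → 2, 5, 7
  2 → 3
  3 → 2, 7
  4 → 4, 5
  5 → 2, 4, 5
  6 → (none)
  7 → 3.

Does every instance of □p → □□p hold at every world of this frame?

Axiom 4 corresponds to the accessibility relation being transitive.
Transitive: no — 1 S 2 and 2 S 3, but not 1 S 3.

No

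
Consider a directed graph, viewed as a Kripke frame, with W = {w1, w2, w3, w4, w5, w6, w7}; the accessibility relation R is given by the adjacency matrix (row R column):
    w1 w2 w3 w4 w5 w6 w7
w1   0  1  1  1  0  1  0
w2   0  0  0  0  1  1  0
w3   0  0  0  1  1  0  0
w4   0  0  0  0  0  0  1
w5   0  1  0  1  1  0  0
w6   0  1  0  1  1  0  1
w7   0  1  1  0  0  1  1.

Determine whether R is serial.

Yes

Serial: yes — every world has a successor (e.g. w1 R w2).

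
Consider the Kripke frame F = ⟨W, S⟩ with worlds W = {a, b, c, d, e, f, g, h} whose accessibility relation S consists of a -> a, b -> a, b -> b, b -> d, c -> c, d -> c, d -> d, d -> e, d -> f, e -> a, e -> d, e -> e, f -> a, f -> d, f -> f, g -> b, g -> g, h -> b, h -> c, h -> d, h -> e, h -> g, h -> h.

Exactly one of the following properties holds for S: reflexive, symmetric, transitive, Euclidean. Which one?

reflexive

Reflexive: yes — every world is S-related to itself.
Symmetric: no — b S a but not a S b.
Transitive: no — b S d and d S c, but not b S c.
Euclidean: no — b S a and b S d, but not a S d.
Only reflexive holds.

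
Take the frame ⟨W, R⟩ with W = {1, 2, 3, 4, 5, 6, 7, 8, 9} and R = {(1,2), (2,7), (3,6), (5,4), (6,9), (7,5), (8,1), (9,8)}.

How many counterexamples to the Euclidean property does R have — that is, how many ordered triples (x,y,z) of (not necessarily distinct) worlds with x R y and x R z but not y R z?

8

Enumerating: (1,2,2), (2,7,7), (3,6,6), (5,4,4), (6,9,9), (7,5,5), (8,1,1), (9,8,8).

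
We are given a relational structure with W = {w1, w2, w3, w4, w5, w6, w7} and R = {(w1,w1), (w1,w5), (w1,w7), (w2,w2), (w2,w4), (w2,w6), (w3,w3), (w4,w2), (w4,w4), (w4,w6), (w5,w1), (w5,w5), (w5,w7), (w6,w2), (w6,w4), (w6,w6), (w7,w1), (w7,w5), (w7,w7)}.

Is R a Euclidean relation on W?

Yes

Euclidean: yes — any two successors of a common world are R-related.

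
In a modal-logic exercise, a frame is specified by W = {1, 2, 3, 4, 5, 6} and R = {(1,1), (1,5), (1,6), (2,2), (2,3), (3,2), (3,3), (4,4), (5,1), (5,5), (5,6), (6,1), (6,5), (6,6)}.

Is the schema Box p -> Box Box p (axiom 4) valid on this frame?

Axiom 4 corresponds to the accessibility relation being transitive.
Transitive: yes — every two-step R-path is closed by a direct edge.

Yes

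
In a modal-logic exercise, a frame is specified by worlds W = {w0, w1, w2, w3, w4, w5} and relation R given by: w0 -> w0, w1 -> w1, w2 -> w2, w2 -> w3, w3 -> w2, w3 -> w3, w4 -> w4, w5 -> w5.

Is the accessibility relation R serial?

Serial: yes — every world has a successor (e.g. w0 R w0).

Yes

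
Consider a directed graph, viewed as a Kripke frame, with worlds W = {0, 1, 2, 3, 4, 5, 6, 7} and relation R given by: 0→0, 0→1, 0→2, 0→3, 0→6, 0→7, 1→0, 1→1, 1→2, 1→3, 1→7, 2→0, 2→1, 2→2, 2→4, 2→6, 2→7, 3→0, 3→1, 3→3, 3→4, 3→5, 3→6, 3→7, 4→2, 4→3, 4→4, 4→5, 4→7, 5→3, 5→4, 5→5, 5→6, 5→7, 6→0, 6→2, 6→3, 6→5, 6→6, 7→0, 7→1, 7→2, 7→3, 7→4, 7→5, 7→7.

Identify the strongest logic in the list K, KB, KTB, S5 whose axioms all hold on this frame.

Symmetric (axiom B): yes — every pair in R has its reverse in R.
Reflexive (axiom T): yes — every world is R-related to itself.
Euclidean (axiom 5): no — 0 R 1 and 0 R 6, but not 1 R 6.
So F validates K, KB, KTB; S5 would additionally require R to be Euclidean. The strongest is KTB.

KTB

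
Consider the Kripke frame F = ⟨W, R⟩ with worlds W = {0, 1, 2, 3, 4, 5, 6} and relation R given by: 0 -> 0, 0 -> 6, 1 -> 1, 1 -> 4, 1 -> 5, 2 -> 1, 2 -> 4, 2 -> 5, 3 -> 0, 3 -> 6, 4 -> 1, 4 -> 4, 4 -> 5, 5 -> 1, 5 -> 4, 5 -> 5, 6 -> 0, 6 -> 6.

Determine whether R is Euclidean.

Euclidean: yes — any two successors of a common world are R-related.

Yes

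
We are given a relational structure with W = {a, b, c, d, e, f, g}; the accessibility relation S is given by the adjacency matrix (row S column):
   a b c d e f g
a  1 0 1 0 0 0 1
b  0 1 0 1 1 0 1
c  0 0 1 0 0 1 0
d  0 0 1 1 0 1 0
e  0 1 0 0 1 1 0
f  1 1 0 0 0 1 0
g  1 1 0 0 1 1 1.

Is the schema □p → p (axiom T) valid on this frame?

The schema T characterises exactly the reflexive frames.
Reflexive: yes — every world is S-related to itself.

Yes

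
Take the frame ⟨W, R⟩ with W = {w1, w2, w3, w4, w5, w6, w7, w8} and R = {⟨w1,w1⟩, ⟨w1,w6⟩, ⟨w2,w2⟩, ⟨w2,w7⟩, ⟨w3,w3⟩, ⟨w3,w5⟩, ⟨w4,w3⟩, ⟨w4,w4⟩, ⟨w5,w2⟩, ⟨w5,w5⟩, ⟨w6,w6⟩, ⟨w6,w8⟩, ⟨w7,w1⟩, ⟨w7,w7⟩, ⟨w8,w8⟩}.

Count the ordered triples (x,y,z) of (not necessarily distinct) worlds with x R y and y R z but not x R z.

Enumerating: (w1,w6,w8), (w2,w7,w1), (w3,w5,w2), (w4,w3,w5), (w5,w2,w7), (w7,w1,w6).

6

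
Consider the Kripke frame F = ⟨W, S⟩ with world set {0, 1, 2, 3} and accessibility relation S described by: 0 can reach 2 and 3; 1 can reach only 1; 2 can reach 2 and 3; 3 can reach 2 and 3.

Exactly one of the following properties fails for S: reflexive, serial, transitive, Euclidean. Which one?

reflexive

Reflexive: no — 0 is not related to itself.
Serial: yes — every world has a successor (e.g. 0 S 2).
Transitive: yes — every two-step S-path is closed by a direct edge.
Euclidean: yes — any two successors of a common world are S-related.
Only reflexive fails.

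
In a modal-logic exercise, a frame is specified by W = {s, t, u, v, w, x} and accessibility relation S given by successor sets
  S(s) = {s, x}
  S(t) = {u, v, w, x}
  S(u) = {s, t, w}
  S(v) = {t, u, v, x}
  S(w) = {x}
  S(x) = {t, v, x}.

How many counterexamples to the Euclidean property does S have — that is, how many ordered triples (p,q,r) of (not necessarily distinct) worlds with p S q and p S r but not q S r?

23

Enumerating: (s,x,s), (t,u,u), (t,u,v), (t,u,x), (t,v,w), (t,w,u), (t,w,v), (t,w,w), (t,x,u), (t,x,w), (u,s,t), (u,s,w), … and 11 more.
Total: 23.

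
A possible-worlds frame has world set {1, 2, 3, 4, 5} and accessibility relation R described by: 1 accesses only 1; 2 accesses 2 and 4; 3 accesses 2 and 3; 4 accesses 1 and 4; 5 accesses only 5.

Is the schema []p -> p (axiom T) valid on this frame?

By correspondence theory, T is valid on a frame iff R is reflexive.
Reflexive: yes — every world is R-related to itself.

Yes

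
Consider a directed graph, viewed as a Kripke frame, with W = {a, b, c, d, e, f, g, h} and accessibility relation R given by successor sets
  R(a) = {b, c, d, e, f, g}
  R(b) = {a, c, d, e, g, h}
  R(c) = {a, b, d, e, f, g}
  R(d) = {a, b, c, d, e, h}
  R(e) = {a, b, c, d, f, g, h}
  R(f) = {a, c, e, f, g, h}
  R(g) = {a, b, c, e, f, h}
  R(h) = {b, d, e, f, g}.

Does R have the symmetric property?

Yes

Symmetric: yes — every pair in R has its reverse in R.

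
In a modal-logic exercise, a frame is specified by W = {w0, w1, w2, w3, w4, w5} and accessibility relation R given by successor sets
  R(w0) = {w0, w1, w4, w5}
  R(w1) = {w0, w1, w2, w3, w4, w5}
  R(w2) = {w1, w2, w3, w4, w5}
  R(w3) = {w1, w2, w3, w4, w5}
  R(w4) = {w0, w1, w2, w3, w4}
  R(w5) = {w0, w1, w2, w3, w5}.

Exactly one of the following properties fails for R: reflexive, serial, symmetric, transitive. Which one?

Reflexive: yes — every world is R-related to itself.
Serial: yes — every world has a successor (e.g. w0 R w0).
Symmetric: yes — every pair in R has its reverse in R.
Transitive: no — w0 R w1 and w1 R w2, but not w0 R w2.
Only transitive fails.

transitive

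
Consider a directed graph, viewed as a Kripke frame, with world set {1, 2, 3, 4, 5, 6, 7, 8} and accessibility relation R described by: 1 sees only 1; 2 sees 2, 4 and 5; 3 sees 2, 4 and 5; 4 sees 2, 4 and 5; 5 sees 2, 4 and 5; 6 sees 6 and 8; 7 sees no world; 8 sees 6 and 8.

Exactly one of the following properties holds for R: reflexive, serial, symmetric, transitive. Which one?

Reflexive: no — 3 is not related to itself.
Serial: no — 7 has no R-successor.
Symmetric: no — 3 R 2 but not 2 R 3.
Transitive: yes — every two-step R-path is closed by a direct edge.
Only transitive holds.

transitive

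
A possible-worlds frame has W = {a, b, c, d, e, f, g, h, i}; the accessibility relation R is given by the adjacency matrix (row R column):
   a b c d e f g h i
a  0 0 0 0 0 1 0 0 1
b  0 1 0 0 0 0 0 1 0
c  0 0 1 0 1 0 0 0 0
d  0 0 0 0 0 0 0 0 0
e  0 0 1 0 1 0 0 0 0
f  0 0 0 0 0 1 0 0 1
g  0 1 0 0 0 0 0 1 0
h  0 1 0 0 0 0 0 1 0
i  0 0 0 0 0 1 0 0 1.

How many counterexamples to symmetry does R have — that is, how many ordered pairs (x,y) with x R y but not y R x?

4

Enumerating: (a,f), (a,i), (g,b), (g,h).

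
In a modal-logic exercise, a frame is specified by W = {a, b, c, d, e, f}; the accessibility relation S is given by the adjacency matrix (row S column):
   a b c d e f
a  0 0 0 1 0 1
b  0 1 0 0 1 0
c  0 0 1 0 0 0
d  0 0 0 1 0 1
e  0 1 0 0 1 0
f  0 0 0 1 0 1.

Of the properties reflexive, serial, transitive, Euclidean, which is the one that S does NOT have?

reflexive

Reflexive: no — a is not related to itself.
Serial: yes — every world has a successor (e.g. a S d).
Transitive: yes — every two-step S-path is closed by a direct edge.
Euclidean: yes — any two successors of a common world are S-related.
Only reflexive fails.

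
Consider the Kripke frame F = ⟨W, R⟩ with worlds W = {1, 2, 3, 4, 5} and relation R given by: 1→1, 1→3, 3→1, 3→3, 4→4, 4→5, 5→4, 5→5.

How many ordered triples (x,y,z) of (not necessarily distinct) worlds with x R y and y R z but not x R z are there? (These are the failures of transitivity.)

R is transitive; there are no such tuples.

0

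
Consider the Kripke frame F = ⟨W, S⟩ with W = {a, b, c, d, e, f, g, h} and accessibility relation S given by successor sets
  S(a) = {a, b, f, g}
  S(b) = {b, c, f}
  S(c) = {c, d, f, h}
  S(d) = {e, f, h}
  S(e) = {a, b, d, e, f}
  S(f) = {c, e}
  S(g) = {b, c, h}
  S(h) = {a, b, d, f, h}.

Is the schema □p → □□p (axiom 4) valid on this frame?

No

The schema 4 characterises exactly the transitive frames.
Transitive: no — a S b and b S c, but not a S c.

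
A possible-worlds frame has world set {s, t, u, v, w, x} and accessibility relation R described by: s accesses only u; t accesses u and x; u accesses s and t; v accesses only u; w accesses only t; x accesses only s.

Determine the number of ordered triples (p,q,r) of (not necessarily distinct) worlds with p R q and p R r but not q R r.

12

Enumerating: (s,u,u), (t,u,u), (t,u,x), (t,x,u), (t,x,x), (u,s,s), (u,s,t), (u,t,s), (u,t,t), (v,u,u), (w,t,t), (x,s,s).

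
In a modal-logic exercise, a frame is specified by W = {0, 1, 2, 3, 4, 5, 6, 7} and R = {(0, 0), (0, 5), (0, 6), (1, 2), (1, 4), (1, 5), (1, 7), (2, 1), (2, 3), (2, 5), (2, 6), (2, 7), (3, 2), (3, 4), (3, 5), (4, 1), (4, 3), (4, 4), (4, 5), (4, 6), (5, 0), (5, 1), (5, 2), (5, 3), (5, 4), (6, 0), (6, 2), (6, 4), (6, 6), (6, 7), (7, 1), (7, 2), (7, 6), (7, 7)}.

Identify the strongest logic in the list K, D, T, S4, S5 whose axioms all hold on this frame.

D

Serial (axiom D): yes — every world has a successor (e.g. 0 R 0).
Reflexive (axiom T): no — 1 is not related to itself.
Transitive (axiom 4): no — 0 R 5 and 5 R 1, but not 0 R 1.
Euclidean (axiom 5): no — 0 R 5 and 0 R 6, but not 5 R 6.
So F validates K, D; T would additionally require R to be reflexive. The strongest is D.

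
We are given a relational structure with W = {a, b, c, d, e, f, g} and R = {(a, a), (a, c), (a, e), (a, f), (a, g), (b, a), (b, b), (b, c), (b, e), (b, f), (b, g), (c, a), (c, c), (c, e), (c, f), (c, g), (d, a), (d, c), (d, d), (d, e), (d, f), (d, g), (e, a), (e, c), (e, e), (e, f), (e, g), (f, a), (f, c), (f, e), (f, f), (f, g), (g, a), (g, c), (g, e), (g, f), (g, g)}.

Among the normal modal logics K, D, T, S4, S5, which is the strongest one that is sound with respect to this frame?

S4

Serial (axiom D): yes — every world has a successor (e.g. a R a).
Reflexive (axiom T): yes — every world is R-related to itself.
Transitive (axiom 4): yes — every two-step R-path is closed by a direct edge.
Euclidean (axiom 5): no — b R a and b R b, but not a R b.
So F validates K, D, T, S4; S5 would additionally require R to be Euclidean. The strongest is S4.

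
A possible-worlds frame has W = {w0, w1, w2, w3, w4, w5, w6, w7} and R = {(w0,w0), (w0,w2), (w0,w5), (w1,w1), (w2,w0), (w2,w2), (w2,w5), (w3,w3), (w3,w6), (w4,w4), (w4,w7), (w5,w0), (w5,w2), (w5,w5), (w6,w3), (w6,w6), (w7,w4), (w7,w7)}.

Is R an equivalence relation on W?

Yes

Reflexive: yes — every world is R-related to itself.
Symmetric: yes — every pair in R has its reverse in R.
Transitive: yes — every two-step R-path is closed by a direct edge.
So R is an equivalence relation.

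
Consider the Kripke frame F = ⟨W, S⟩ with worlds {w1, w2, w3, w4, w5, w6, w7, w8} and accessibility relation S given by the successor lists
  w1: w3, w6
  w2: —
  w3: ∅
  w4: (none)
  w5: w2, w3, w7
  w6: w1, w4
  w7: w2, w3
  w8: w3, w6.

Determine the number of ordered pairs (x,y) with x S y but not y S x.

Enumerating: (w1,w3), (w5,w2), (w5,w3), (w5,w7), (w6,w4), (w7,w2), (w7,w3), (w8,w3), (w8,w6).

9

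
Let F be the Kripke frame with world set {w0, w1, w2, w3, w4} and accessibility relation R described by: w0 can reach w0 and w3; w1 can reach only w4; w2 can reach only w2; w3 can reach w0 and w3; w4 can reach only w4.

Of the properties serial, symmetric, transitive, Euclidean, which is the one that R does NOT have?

symmetric

Serial: yes — every world has a successor (e.g. w0 R w0).
Symmetric: no — w1 R w4 but not w4 R w1.
Transitive: yes — every two-step R-path is closed by a direct edge.
Euclidean: yes — any two successors of a common world are R-related.
Only symmetric fails.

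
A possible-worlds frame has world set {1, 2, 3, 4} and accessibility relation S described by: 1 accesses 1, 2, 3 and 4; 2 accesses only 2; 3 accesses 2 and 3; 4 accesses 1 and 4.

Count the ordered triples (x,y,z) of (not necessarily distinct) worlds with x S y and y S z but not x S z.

Enumerating: (4,1,2), (4,1,3).

2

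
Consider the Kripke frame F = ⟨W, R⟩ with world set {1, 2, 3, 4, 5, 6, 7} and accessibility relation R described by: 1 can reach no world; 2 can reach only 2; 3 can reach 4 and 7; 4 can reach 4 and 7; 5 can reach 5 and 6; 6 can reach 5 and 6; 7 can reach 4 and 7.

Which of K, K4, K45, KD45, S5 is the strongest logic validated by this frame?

K45

Transitive (axiom 4): yes — every two-step R-path is closed by a direct edge.
Euclidean (axiom 5): yes — any two successors of a common world are R-related.
Serial (axiom D): no — 1 has no R-successor.
Reflexive (axiom T): no — 1 is not related to itself.
So F validates K, K4, K45; KD45 would additionally require R to be serial. The strongest is K45.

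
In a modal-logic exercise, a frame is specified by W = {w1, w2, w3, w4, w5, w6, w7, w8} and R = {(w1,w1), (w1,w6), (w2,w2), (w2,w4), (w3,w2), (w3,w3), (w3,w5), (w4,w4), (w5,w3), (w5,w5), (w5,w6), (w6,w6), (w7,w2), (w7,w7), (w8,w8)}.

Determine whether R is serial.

Serial: yes — every world has a successor (e.g. w1 R w1).

Yes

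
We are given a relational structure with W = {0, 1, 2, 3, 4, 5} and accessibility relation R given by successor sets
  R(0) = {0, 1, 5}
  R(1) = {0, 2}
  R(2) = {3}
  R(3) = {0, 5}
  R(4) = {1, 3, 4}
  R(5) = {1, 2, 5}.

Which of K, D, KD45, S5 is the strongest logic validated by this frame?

Serial (axiom D): yes — every world has a successor (e.g. 0 R 0).
Euclidean (axiom 5): no — 0 R 1 and 0 R 5, but not 1 R 5.
Transitive (axiom 4): no — 0 R 1 and 1 R 2, but not 0 R 2.
Reflexive (axiom T): no — 1 is not related to itself.
So F validates K, D; KD45 would additionally require R to be Euclidean and transitive. The strongest is D.

D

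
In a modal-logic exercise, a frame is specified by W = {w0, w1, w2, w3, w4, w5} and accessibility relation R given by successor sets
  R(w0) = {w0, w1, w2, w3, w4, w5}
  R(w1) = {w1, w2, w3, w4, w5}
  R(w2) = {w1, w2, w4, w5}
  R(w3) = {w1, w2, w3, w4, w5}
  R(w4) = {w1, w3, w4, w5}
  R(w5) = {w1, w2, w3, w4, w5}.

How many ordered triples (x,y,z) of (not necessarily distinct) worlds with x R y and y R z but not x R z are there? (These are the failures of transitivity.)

Enumerating: (w2,w1,w3), (w2,w4,w3), (w2,w5,w3), (w4,w1,w2), (w4,w3,w2), (w4,w5,w2).

6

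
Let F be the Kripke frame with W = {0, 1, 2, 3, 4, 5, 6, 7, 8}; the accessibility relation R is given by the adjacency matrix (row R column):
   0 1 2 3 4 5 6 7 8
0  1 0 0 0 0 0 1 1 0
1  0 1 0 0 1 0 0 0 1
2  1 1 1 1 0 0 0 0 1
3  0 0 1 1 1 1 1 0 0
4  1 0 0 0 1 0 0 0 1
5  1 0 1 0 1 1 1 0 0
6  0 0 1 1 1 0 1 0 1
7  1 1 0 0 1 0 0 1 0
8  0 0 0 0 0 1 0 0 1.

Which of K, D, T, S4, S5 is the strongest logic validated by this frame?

Serial (axiom D): yes — every world has a successor (e.g. 0 R 0).
Reflexive (axiom T): yes — every world is R-related to itself.
Transitive (axiom 4): no — 0 R 6 and 6 R 2, but not 0 R 2.
Euclidean (axiom 5): no — 0 R 6 and 0 R 7, but not 6 R 7.
So F validates K, D, T; S4 would additionally require R to be transitive. The strongest is T.

T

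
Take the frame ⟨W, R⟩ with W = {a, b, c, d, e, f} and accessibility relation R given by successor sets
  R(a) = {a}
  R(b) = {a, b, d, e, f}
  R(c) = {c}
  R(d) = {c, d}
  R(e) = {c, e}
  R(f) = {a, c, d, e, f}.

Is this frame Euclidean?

No

Euclidean: no — b R a and b R d, but not a R d.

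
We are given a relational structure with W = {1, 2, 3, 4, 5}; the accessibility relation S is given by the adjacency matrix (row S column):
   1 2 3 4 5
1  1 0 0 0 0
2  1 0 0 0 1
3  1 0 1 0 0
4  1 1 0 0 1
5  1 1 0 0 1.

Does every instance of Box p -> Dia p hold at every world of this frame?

Yes

The schema D characterises exactly the serial frames.
Serial: yes — every world has a successor (e.g. 1 S 1).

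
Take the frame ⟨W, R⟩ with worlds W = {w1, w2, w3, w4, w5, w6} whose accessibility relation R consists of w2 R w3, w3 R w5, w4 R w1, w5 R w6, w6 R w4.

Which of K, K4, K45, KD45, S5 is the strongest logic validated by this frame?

Transitive (axiom 4): no — w2 R w3 and w3 R w5, but not w2 R w5.
Euclidean (axiom 5): no — w2 R w3 and w2 R w3, but not w3 R w3.
Serial (axiom D): no — w1 has no R-successor.
Reflexive (axiom T): no — w1 is not related to itself.
So F validates K; K4 would additionally require R to be transitive. The strongest is K.

K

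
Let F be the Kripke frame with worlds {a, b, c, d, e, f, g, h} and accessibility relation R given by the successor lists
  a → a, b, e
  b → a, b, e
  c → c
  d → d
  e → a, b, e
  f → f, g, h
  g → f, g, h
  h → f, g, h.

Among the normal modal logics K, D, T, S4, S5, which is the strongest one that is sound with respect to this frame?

S5

Serial (axiom D): yes — every world has a successor (e.g. a R a).
Reflexive (axiom T): yes — every world is R-related to itself.
Transitive (axiom 4): yes — every two-step R-path is closed by a direct edge.
Euclidean (axiom 5): yes — any two successors of a common world are R-related.
So F validates K, D, T, S4, S5. The strongest is S5.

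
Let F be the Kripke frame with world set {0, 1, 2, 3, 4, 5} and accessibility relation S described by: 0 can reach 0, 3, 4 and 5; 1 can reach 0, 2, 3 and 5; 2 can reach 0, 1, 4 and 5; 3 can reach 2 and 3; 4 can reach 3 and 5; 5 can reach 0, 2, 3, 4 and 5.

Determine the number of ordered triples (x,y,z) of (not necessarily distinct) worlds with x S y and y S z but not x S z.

21

Enumerating: (0,3,2), (0,5,2), (1,0,4), (1,2,1), (1,2,4), (1,5,4), (2,0,3), (2,1,2), (2,1,3), (2,4,3), (2,5,2), (2,5,3), … and 9 more.
Total: 21.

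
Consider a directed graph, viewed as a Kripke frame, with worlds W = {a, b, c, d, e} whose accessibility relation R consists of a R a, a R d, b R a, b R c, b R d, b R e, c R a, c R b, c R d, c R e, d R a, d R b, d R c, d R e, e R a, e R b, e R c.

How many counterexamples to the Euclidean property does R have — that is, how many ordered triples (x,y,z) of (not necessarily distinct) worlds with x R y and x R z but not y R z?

23

Enumerating: (a,d,d), (b,a,c), (b,a,e), (b,c,c), (b,d,d), (b,e,d), (b,e,e), (c,a,b), (c,a,e), (c,b,b), (c,d,d), (c,e,d), … and 11 more.
Total: 23.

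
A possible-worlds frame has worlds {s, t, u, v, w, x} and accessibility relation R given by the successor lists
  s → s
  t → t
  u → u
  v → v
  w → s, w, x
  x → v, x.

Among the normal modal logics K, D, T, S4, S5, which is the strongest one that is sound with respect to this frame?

T

Serial (axiom D): yes — every world has a successor (e.g. s R s).
Reflexive (axiom T): yes — every world is R-related to itself.
Transitive (axiom 4): no — w R x and x R v, but not w R v.
Euclidean (axiom 5): no — w R s and w R x, but not s R x.
So F validates K, D, T; S4 would additionally require R to be transitive. The strongest is T.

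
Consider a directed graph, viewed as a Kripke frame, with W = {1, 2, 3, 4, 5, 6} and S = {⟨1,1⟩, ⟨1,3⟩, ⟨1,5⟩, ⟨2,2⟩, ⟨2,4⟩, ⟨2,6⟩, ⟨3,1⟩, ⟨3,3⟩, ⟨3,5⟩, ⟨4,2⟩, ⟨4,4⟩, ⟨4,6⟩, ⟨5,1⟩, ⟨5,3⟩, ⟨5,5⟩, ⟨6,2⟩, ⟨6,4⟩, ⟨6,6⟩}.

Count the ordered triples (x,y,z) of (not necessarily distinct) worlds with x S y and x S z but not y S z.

S is Euclidean; there are no such tuples.

0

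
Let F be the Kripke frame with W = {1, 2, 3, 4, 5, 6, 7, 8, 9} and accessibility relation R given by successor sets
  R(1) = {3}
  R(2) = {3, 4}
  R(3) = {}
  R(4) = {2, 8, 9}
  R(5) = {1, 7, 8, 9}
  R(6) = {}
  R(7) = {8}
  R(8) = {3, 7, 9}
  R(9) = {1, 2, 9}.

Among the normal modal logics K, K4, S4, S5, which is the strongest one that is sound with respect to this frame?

K

Transitive (axiom 4): no — 2 R 4 and 4 R 8, but not 2 R 8.
Reflexive (axiom T): no — 1 is not related to itself.
Euclidean (axiom 5): no — 2 R 3 and 2 R 4, but not 3 R 4.
So F validates K; K4 would additionally require R to be transitive. The strongest is K.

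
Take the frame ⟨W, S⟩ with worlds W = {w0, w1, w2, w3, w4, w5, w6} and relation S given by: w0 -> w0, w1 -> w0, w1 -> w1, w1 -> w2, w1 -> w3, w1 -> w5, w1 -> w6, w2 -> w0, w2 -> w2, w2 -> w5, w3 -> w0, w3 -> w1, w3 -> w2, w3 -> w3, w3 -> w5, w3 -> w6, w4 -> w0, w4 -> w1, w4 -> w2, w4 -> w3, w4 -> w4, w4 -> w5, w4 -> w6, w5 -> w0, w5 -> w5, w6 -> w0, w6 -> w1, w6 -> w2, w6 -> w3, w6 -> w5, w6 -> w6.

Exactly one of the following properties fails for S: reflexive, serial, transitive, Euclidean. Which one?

Reflexive: yes — every world is S-related to itself.
Serial: yes — every world has a successor (e.g. w0 S w0).
Transitive: yes — every two-step S-path is closed by a direct edge.
Euclidean: no — w1 S w0 and w1 S w2, but not w0 S w2.
Only Euclidean fails.

Euclidean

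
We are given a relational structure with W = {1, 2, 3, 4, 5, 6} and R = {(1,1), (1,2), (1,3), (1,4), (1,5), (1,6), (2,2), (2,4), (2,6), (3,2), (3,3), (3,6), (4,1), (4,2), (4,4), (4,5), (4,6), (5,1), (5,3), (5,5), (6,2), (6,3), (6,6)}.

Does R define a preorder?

No

Reflexive: yes — every world is R-related to itself.
Transitive: no — 2 R 4 and 4 R 1, but not 2 R 1.
So R is not a preorder.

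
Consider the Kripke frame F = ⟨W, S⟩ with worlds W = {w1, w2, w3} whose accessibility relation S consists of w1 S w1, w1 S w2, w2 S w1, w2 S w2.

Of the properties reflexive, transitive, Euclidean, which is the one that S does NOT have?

reflexive

Reflexive: no — w3 is not related to itself.
Transitive: yes — every two-step S-path is closed by a direct edge.
Euclidean: yes — any two successors of a common world are S-related.
Only reflexive fails.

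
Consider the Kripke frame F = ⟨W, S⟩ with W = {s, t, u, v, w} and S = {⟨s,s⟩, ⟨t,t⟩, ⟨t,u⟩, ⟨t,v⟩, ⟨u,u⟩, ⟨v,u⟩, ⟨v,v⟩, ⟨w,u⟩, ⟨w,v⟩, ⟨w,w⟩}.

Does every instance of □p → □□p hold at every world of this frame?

Axiom 4 corresponds to the accessibility relation being transitive.
Transitive: yes — every two-step S-path is closed by a direct edge.

Yes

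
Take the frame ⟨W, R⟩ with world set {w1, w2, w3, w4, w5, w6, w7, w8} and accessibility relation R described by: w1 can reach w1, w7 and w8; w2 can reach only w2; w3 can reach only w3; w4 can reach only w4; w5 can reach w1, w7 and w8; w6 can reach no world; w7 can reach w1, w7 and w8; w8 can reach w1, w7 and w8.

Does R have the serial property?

Serial: no — w6 has no R-successor.

No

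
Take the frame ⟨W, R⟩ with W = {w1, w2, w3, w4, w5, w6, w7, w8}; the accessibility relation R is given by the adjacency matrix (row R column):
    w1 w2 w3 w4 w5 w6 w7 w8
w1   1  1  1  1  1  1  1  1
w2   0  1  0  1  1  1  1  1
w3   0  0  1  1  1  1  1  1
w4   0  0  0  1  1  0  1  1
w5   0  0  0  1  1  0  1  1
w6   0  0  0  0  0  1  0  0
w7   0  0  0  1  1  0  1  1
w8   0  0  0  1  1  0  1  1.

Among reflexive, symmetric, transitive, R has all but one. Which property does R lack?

symmetric

Reflexive: yes — every world is R-related to itself.
Symmetric: no — w1 R w2 but not w2 R w1.
Transitive: yes — every two-step R-path is closed by a direct edge.
Only symmetric fails.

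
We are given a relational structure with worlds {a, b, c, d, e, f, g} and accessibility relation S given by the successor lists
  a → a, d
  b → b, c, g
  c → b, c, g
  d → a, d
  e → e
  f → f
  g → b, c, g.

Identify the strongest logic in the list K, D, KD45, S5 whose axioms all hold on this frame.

Serial (axiom D): yes — every world has a successor (e.g. a S a).
Euclidean (axiom 5): yes — any two successors of a common world are S-related.
Transitive (axiom 4): yes — every two-step S-path is closed by a direct edge.
Reflexive (axiom T): yes — every world is S-related to itself.
So F validates K, D, KD45, S5. The strongest is S5.

S5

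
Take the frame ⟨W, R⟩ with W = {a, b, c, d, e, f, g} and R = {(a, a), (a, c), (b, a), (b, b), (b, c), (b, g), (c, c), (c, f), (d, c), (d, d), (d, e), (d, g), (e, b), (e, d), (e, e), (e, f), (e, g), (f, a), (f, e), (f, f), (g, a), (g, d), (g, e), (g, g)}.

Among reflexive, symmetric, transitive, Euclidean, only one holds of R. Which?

reflexive

Reflexive: yes — every world is R-related to itself.
Symmetric: no — a R c but not c R a.
Transitive: no — a R c and c R f, but not a R f.
Euclidean: no — b R a and b R g, but not a R g.
Only reflexive holds.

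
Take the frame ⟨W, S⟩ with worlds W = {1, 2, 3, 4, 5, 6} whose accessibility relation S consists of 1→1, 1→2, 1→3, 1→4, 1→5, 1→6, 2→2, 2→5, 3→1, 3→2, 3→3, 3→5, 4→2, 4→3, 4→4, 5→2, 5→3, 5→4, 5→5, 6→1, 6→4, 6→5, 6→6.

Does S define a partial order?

No

Reflexive: yes — every world is S-related to itself.
Transitive: no — 2 S 5 and 5 S 3, but not 2 S 3.
Antisymmetric: no — 1 S 3 and 3 S 1 with 1 ≠ 3.
So S is not a partial order.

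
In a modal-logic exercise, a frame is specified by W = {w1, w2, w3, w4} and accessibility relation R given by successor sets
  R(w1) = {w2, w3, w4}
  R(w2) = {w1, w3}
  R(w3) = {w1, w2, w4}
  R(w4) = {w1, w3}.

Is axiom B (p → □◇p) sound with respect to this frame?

Yes

By correspondence theory, B is valid on a frame iff R is symmetric.
Symmetric: yes — every pair in R has its reverse in R.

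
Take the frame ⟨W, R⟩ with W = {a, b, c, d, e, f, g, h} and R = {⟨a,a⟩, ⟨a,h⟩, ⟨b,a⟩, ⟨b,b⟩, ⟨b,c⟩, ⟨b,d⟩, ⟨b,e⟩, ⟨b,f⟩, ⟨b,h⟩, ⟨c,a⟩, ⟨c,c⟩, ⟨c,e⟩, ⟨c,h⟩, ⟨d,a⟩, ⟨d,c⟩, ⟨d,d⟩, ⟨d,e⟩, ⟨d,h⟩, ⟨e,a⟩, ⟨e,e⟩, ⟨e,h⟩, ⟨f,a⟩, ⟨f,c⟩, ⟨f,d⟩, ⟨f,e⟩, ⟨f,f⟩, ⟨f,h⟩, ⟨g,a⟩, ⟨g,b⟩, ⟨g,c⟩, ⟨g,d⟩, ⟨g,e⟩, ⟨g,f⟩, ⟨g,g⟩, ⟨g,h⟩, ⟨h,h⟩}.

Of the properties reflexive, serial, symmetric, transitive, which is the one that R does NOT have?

symmetric

Reflexive: yes — every world is R-related to itself.
Serial: yes — every world has a successor (e.g. a R a).
Symmetric: no — a R h but not h R a.
Transitive: yes — every two-step R-path is closed by a direct edge.
Only symmetric fails.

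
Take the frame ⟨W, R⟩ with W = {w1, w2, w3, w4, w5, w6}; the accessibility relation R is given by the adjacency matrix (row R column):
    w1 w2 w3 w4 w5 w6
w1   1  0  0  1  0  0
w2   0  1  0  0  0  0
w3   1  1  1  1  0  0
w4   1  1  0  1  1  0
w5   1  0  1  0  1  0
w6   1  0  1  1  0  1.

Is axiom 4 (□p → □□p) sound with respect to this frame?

No

Axiom 4 corresponds to the accessibility relation being transitive.
Transitive: no — w1 R w4 and w4 R w2, but not w1 R w2.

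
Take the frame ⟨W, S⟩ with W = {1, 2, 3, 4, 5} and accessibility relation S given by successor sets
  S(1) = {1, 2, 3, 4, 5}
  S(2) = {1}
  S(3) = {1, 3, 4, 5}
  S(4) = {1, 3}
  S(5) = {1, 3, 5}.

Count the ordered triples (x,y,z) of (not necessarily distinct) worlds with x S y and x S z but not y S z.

13

Enumerating: (1,2,2), (1,2,3), (1,2,4), (1,2,5), (1,3,2), (1,4,2), (1,4,4), (1,4,5), (1,5,2), (1,5,4), (3,4,4), (3,4,5), (3,5,4).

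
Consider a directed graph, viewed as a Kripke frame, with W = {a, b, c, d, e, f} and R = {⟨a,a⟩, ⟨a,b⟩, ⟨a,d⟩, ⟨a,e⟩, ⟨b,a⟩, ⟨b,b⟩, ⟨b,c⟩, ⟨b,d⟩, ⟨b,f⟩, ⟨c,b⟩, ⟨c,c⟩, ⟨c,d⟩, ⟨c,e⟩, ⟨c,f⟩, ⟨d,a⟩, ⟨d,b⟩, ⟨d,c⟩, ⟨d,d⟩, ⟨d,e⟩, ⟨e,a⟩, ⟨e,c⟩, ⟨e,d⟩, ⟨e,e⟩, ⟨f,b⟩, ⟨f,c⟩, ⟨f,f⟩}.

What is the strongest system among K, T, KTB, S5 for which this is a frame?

Reflexive (axiom T): yes — every world is R-related to itself.
Symmetric (axiom B): yes — every pair in R has its reverse in R.
Euclidean (axiom 5): no — a R b and a R e, but not b R e.
So F validates K, T, KTB; S5 would additionally require R to be Euclidean. The strongest is KTB.

KTB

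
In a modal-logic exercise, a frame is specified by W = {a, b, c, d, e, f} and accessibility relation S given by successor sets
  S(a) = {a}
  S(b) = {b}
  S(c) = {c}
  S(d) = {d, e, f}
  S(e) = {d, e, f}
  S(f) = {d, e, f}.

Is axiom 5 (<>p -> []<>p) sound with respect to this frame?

The schema 5 characterises exactly the Euclidean frames.
Euclidean: yes — any two successors of a common world are S-related.

Yes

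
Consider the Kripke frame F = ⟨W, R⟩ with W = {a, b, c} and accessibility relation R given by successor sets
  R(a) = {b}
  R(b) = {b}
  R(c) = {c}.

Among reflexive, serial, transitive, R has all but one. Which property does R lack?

Reflexive: no — a is not related to itself.
Serial: yes — every world has a successor (e.g. a R b).
Transitive: yes — every two-step R-path is closed by a direct edge.
Only reflexive fails.

reflexive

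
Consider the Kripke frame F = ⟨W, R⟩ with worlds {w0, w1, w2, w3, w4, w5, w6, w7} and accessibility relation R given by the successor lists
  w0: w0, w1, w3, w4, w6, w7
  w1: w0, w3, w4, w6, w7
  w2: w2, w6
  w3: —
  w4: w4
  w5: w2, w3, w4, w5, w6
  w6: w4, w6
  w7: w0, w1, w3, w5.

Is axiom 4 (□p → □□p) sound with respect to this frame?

No

By correspondence theory, 4 is valid on a frame iff R is transitive.
Transitive: no — w0 R w7 and w7 R w5, but not w0 R w5.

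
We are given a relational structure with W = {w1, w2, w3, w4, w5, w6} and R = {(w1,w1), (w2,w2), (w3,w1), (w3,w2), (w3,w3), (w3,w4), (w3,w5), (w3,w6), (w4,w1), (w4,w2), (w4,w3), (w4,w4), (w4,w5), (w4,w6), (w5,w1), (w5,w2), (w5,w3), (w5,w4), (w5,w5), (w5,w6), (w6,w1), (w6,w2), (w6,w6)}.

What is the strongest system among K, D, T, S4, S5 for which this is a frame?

S4

Serial (axiom D): yes — every world has a successor (e.g. w1 R w1).
Reflexive (axiom T): yes — every world is R-related to itself.
Transitive (axiom 4): yes — every two-step R-path is closed by a direct edge.
Euclidean (axiom 5): no — w3 R w1 and w3 R w2, but not w1 R w2.
So F validates K, D, T, S4; S5 would additionally require R to be Euclidean. The strongest is S4.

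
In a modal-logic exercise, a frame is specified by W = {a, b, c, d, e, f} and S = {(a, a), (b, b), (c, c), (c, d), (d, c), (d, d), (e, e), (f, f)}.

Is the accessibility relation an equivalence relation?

Yes

Reflexive: yes — every world is S-related to itself.
Symmetric: yes — every pair in S has its reverse in S.
Transitive: yes — every two-step S-path is closed by a direct edge.
So S is an equivalence relation.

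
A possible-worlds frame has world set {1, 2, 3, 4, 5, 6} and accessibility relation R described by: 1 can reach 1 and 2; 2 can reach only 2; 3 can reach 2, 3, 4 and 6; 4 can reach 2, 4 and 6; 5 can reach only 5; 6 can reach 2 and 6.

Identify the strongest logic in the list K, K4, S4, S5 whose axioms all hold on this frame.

S4

Transitive (axiom 4): yes — every two-step R-path is closed by a direct edge.
Reflexive (axiom T): yes — every world is R-related to itself.
Euclidean (axiom 5): no — 3 R 2 and 3 R 4, but not 2 R 4.
So F validates K, K4, S4; S5 would additionally require R to be Euclidean. The strongest is S4.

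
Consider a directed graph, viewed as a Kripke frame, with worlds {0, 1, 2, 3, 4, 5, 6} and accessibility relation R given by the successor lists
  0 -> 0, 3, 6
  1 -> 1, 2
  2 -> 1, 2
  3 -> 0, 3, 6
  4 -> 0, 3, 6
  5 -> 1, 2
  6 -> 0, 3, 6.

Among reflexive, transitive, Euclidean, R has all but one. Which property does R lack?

reflexive

Reflexive: no — 4 is not related to itself.
Transitive: yes — every two-step R-path is closed by a direct edge.
Euclidean: yes — any two successors of a common world are R-related.
Only reflexive fails.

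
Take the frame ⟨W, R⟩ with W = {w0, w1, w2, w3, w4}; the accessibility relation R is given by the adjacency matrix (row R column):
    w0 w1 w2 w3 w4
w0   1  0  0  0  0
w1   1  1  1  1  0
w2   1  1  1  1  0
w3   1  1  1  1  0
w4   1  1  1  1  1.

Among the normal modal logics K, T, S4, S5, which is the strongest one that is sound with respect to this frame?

Reflexive (axiom T): yes — every world is R-related to itself.
Transitive (axiom 4): yes — every two-step R-path is closed by a direct edge.
Euclidean (axiom 5): no — w1 R w0 and w1 R w2, but not w0 R w2.
So F validates K, T, S4; S5 would additionally require R to be Euclidean. The strongest is S4.

S4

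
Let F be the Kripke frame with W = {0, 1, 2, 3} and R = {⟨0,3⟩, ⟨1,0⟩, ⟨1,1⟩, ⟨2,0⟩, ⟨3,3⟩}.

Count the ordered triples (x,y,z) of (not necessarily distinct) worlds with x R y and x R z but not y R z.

Enumerating: (1,0,0), (1,0,1), (2,0,0).

3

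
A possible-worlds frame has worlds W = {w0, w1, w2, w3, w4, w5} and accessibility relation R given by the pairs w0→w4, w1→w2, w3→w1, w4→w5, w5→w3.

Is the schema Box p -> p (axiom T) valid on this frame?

No

The schema T characterises exactly the reflexive frames.
Reflexive: no — w0 is not related to itself.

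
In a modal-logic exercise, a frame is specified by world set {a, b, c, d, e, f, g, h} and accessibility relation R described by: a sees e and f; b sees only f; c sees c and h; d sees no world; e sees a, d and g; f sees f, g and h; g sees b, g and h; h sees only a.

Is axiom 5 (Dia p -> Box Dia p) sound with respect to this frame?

Axiom 5 corresponds to the accessibility relation being Euclidean.
Euclidean: no — a R e and a R f, but not e R f.

No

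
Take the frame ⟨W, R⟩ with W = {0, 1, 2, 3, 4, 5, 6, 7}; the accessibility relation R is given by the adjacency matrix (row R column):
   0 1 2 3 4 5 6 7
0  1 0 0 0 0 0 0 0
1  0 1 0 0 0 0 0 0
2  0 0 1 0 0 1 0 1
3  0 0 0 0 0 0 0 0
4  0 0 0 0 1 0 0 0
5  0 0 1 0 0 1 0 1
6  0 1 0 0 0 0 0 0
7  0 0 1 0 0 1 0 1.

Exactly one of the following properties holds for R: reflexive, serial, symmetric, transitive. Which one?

Reflexive: no — 3 is not related to itself.
Serial: no — 3 has no R-successor.
Symmetric: no — 6 R 1 but not 1 R 6.
Transitive: yes — every two-step R-path is closed by a direct edge.
Only transitive holds.

transitive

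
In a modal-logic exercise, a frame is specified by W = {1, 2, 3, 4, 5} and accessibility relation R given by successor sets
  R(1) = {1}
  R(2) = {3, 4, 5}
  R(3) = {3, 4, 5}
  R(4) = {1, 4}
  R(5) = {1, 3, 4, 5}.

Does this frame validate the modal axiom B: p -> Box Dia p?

No

Axiom B corresponds to the accessibility relation being symmetric.
Symmetric: no — 2 R 3 but not 3 R 2.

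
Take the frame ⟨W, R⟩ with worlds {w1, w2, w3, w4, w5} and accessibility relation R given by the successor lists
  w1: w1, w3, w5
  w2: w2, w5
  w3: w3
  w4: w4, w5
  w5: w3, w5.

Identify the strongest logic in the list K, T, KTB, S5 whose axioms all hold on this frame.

Reflexive (axiom T): yes — every world is R-related to itself.
Symmetric (axiom B): no — w1 R w3 but not w3 R w1.
Euclidean (axiom 5): no — w1 R w3 and w1 R w5, but not w3 R w5.
So F validates K, T; KTB would additionally require R to be symmetric. The strongest is T.

T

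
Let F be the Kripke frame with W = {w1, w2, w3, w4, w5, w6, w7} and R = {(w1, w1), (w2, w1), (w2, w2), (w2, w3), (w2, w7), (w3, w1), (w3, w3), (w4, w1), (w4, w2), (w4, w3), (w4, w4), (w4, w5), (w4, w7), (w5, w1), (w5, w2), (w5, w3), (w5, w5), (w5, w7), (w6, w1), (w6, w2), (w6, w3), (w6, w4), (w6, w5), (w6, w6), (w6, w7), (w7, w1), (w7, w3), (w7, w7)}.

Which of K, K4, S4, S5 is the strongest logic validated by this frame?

S4

Transitive (axiom 4): yes — every two-step R-path is closed by a direct edge.
Reflexive (axiom T): yes — every world is R-related to itself.
Euclidean (axiom 5): no — w2 R w1 and w2 R w3, but not w1 R w3.
So F validates K, K4, S4; S5 would additionally require R to be Euclidean. The strongest is S4.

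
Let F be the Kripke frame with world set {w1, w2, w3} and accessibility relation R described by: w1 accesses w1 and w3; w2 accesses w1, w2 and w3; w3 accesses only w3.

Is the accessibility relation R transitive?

Transitive: yes — every two-step R-path is closed by a direct edge.

Yes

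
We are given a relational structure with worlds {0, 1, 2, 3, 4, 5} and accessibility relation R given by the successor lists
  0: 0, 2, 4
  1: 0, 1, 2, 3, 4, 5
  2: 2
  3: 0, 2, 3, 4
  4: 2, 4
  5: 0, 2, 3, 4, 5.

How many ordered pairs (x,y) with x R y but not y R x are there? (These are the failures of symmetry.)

15

Enumerating: (0,2), (0,4), (1,0), (1,2), (1,3), (1,4), (1,5), (3,0), (3,2), (3,4), (4,2), (5,0), (5,2), (5,3), (5,4).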